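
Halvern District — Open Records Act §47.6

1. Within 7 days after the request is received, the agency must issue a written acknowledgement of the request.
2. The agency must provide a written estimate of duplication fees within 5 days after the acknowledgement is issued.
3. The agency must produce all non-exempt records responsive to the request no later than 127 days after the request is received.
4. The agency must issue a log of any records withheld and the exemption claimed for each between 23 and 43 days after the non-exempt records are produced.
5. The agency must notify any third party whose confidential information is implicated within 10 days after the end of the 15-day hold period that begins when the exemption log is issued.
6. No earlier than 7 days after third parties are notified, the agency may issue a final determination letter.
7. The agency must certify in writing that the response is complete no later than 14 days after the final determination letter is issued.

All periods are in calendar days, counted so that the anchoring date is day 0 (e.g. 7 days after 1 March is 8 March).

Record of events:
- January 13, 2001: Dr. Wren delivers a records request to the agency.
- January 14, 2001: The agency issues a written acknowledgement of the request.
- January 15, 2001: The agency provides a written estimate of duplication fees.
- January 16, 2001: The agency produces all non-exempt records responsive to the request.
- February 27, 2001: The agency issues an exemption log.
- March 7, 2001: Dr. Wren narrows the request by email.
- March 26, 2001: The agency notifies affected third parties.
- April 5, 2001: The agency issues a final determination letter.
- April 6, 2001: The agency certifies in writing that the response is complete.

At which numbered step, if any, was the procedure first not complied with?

Step 1 — counting 7 days from January 13, 2001 (when the request is received) gives a deadline of January 20, 2001; January 14, 2001 is within that limit.
Step 2 — counting 5 days from January 14, 2001 (when the acknowledgement is issued) gives a deadline of January 19, 2001; done January 15, 2001 — timely.
Step 3 — counting 127 days from January 13, 2001 (when the request is received) gives a deadline of May 20, 2001; done January 16, 2001 — timely.
Step 4 — 23 and 43 days from January 16, 2001 (when the non-exempt records are produced) are February 8, 2001 and February 28, 2001 respectively; February 27, 2001 falls inside that range.
Step 5 — counting 10 days from March 14, 2001 (end of the 15-day hold period, which began when the exemption log is issued on February 27, 2001) gives a deadline of March 24, 2001; not done until March 26, 2001, 2 days after the deadline.

Step 5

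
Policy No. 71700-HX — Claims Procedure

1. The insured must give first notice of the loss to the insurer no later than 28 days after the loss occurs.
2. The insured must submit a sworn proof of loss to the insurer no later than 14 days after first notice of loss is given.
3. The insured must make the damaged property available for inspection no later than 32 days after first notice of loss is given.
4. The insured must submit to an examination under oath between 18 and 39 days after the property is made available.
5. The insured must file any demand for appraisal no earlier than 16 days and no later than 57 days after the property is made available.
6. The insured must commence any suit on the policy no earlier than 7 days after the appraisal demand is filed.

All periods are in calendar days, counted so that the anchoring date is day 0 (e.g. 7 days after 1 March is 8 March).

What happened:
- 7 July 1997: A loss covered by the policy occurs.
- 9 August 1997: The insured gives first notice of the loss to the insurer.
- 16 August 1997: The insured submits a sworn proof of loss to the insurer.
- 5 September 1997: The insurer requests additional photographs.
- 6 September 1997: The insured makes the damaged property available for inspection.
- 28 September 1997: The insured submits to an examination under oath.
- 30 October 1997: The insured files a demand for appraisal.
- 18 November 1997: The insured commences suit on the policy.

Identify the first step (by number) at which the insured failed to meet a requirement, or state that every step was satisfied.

(1) due by 7 July 1997 + 28 days = 4 August 1997; 9 August 1997 misses that deadline by 5 days.

Step 1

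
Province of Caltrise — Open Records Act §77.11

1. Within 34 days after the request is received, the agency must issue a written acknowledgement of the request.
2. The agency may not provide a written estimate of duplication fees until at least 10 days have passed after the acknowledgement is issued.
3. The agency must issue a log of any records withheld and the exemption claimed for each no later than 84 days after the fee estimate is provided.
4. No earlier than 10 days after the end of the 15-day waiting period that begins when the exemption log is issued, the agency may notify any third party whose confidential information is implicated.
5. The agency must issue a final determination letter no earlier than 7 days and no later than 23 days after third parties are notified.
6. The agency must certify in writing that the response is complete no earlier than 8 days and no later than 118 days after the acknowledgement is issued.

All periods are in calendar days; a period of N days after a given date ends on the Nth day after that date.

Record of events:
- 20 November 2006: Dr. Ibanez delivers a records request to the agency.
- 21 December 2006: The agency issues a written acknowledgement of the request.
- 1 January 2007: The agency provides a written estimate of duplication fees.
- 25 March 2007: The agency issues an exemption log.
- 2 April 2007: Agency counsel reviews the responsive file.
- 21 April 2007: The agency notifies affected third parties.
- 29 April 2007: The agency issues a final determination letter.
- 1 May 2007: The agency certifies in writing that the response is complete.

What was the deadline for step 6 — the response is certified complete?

18 April 2007

Step 6 runs from 21 December 2006, when the acknowledgement is issued. The window is 8–118 days after 21 December 2006; it closes on 18 April 2007.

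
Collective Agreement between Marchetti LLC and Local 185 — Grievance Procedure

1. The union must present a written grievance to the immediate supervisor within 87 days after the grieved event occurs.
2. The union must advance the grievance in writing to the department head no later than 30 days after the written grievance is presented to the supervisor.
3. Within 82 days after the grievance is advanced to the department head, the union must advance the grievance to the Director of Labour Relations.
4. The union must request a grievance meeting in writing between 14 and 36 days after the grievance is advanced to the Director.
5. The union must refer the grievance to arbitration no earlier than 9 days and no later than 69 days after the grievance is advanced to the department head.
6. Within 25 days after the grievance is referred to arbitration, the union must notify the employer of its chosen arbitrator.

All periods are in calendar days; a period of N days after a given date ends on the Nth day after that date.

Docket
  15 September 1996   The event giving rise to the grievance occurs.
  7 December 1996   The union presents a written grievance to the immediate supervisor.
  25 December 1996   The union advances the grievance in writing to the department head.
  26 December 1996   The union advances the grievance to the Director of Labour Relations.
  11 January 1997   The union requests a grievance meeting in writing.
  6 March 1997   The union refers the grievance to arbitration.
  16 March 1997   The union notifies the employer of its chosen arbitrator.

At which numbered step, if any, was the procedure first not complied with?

Step 1: 87 days after 15 September 1996 (when the grieved event occurs) is 11 December 1996; done 7 December 1996 — timely.
Step 2: 30 days after 7 December 1996 (when the written grievance is presented to the supervisor) is 6 January 1997; completed 25 December 1996, before the deadline.
Step 3: 82 days after 25 December 1996 (when the grievance is advanced to the department head) is 17 March 1997; 26 December 1996 is within that limit.
Step 4: the window is 14–36 days after 26 December 1996 (when the grievance is advanced to the Director), so 9 January 1997 through 31 January 1997; done 11 January 1997, which is between those dates.
Step 5: the window is 9–69 days after 25 December 1996 (when the grievance is advanced to the department head), so 3 January 1997 through 4 March 1997; 6 March 1997 is 2 days past the end of the window.
Later steps need not be reached.

Step 5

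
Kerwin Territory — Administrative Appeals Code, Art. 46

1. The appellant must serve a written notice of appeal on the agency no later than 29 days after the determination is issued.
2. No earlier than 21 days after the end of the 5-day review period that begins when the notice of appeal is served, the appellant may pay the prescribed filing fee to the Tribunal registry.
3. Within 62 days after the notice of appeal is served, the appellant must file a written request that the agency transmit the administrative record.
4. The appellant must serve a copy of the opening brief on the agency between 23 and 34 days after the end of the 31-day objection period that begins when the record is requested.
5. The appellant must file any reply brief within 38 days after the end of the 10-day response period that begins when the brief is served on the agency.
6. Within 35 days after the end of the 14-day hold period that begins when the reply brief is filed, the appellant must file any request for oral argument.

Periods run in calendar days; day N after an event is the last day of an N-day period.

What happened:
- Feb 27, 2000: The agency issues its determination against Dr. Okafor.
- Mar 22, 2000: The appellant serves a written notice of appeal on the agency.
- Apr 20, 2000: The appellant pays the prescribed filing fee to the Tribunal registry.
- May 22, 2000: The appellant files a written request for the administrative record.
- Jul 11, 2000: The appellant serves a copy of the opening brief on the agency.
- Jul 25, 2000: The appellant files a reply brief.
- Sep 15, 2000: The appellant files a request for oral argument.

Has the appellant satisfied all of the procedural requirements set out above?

Step 1 — counting 29 days from Feb 27, 2000 (when the determination is issued) gives a deadline of Mar 27, 2000; completed Mar 22, 2000, before the deadline.
Step 2 — must wait 21 days from Mar 27, 2000 (end of the 5-day review period, which began when the notice of appeal is served on Mar 22, 2000), so not before Apr 17, 2000; Apr 20, 2000 is on or after that date.
Step 3 — counting 62 days from Mar 22, 2000 (when the notice of appeal is served) gives a deadline of May 23, 2000; completed May 22, 2000, before the deadline.
Step 4 — 23 and 34 days from Jun 22, 2000 (end of the 31-day objection period, which began when the record is requested on May 22, 2000) are Jul 15, 2000 and Jul 26, 2000 respectively; Jul 11, 2000 is 4 days too early.
The procedure was therefore not followed at step 4.

No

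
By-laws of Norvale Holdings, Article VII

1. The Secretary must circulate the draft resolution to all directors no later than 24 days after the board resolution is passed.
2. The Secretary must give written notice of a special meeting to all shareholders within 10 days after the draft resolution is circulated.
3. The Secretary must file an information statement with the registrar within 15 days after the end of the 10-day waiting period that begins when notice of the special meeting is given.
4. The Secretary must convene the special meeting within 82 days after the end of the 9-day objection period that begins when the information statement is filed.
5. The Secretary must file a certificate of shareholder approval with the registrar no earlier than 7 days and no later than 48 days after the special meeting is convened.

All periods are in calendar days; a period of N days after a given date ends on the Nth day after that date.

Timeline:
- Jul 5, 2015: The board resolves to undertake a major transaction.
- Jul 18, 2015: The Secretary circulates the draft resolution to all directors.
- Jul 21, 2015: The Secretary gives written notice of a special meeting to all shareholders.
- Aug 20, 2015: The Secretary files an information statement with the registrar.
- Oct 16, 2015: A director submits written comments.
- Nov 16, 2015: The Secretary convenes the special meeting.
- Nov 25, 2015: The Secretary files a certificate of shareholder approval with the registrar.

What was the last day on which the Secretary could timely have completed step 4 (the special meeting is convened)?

The information statement is filed on Aug 20, 2015; the 9-day objection period therefore ends Aug 29, 2015, and step 4 runs from that date. 82 days after Aug 29, 2015 is Nov 19, 2015.

Nov 19, 2015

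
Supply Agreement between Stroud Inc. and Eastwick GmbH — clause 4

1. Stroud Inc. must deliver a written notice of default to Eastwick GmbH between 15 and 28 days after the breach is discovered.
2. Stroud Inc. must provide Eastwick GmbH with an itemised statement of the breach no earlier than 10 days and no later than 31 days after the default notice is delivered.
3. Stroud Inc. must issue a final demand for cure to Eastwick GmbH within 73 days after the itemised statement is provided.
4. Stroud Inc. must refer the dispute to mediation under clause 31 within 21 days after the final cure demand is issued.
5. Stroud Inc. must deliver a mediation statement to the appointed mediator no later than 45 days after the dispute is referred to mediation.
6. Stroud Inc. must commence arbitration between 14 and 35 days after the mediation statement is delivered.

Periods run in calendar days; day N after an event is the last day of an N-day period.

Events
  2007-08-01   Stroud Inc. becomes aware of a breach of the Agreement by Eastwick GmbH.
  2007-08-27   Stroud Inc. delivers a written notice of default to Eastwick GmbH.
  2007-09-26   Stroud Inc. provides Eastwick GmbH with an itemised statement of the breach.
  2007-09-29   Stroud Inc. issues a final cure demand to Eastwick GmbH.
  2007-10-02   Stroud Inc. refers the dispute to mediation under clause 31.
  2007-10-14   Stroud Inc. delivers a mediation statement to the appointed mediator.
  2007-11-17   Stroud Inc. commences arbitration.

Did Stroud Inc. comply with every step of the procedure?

Yes

(1) the permitted window runs from 2007-08-01 + 15 = 2007-08-16 to 2007-08-01 + 28 = 2007-08-29; 2007-08-27 falls inside that range.
(2) the permitted window runs from 2007-08-27 + 10 = 2007-09-06 to 2007-08-27 + 31 = 2007-09-27; done 2007-09-26, which is between those dates.
(3) due by 2007-09-26 + 73 days = 2007-12-08; completed 2007-09-29, before the deadline.
(4) due by 2007-09-29 + 21 days = 2007-10-20; 2007-10-02 is within that limit.
(5) due by 2007-10-02 + 45 days = 2007-11-16; 2007-10-14 is within that limit.
(6) the permitted window runs from 2007-10-14 + 14 = 2007-10-28 to 2007-10-14 + 35 = 2007-11-18; done 2007-11-17 — within the window.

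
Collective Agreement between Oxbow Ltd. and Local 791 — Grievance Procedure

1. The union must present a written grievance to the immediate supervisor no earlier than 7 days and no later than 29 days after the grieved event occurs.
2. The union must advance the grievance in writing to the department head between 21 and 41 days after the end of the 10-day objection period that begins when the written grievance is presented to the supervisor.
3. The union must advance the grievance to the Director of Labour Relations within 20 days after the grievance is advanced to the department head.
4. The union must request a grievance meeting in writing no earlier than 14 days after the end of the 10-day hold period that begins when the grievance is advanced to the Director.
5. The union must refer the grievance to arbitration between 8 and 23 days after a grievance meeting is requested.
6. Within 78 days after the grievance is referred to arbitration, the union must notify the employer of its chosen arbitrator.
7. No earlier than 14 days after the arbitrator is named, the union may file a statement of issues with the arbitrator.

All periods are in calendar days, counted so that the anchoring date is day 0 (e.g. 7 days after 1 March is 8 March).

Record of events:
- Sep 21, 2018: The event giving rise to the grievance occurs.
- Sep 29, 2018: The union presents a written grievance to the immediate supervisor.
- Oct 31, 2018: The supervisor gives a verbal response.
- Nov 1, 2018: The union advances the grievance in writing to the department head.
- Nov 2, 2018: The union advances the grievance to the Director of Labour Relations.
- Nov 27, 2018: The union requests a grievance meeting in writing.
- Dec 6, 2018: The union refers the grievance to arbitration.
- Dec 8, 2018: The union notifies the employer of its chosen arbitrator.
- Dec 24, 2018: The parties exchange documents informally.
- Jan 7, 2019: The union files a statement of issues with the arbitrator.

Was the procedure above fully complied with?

Step 1 — 7 and 29 days from Sep 21, 2018 (when the grieved event occurs) are Sep 28, 2018 and Oct 20, 2018 respectively; done Sep 29, 2018 — within the window.
Step 2 — 21 and 41 days from Oct 9, 2018 (end of the 10-day objection period, which began when the written grievance is presented to the supervisor on Sep 29, 2018) are Oct 30, 2018 and Nov 19, 2018 respectively; done Nov 1, 2018, which is between those dates.
Step 3 — counting 20 days from Nov 1, 2018 (when the grievance is advanced to the department head) gives a deadline of Nov 21, 2018; done Nov 2, 2018 — timely.
Step 4 — must wait 14 days from Nov 12, 2018 (end of the 10-day hold period, which began when the grievance is advanced to the Director on Nov 2, 2018), so not before Nov 26, 2018; Nov 27, 2018 is on or after that date.
Step 5 — 8 and 23 days from Nov 27, 2018 (when a grievance meeting is requested) are Dec 5, 2018 and Dec 20, 2018 respectively; done Dec 6, 2018 — within the window.
Step 6 — counting 78 days from Dec 6, 2018 (when the grievance is referred to arbitration) gives a deadline of Feb 22, 2019; done Dec 8, 2018 — timely.
Step 7 — must wait 14 days from Dec 8, 2018 (when the arbitrator is named), so not before Dec 22, 2018; done Jan 7, 2019 — permitted.

Yes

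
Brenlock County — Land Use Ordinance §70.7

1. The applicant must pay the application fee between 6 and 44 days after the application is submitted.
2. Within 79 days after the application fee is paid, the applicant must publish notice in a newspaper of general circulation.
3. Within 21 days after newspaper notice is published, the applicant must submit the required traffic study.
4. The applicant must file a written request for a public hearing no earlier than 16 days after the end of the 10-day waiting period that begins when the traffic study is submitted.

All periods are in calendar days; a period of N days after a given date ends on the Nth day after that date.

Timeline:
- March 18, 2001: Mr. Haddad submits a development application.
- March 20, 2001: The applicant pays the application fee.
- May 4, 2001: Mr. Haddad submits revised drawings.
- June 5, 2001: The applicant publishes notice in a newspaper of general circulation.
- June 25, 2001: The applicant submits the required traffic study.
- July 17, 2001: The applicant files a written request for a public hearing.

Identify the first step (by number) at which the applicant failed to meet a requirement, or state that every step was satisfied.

Step 1

Step 1 — 6 and 44 days from March 18, 2001 (when the application is submitted) are March 24, 2001 and May 1, 2001 respectively; March 20, 2001 is 4 days too early.
Later steps need not be reached.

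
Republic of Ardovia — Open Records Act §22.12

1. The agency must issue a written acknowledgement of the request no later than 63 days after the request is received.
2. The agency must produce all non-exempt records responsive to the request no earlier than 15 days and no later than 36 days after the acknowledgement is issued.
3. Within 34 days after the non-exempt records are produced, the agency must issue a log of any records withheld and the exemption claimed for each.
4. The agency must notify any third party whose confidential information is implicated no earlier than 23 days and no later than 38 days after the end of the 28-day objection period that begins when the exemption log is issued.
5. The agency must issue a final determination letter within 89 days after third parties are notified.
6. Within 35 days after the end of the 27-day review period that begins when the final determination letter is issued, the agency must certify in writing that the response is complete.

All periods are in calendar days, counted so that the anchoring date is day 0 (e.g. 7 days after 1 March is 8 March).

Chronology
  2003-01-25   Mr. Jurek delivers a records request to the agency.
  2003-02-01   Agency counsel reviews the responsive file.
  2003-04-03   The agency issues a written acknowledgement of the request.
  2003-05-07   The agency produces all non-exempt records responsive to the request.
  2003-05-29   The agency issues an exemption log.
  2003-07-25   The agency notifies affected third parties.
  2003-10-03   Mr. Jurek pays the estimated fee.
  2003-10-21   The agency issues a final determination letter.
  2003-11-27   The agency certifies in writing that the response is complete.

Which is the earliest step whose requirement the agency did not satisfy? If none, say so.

Step 1

Step 1: 63 days after 2003-01-25 (when the request is received) is 2003-03-29; done 2003-04-03 — 5 days late.
The procedure was therefore not followed at step 1.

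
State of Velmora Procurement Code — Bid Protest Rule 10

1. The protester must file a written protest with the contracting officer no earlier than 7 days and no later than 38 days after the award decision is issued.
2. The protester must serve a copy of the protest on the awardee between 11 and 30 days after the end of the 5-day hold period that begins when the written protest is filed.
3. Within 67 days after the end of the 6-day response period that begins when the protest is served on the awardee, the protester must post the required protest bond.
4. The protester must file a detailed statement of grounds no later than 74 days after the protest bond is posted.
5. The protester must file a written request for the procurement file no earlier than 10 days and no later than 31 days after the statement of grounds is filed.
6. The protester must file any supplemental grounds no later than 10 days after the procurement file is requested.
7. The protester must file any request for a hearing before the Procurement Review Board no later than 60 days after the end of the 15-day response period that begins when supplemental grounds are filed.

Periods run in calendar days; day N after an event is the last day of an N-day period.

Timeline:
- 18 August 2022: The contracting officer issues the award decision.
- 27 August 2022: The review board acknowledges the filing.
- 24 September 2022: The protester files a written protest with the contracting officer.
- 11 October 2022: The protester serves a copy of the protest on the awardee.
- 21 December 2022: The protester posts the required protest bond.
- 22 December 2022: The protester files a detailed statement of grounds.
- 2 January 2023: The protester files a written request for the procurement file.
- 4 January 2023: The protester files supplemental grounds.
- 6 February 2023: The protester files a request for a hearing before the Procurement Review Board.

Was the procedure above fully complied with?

Yes

Step 1 — 7 and 38 days from 18 August 2022 (when the award decision is issued) are 25 August 2022 and 25 September 2022 respectively; done 24 September 2022 — within the window.
Step 2 — 11 and 30 days from 29 September 2022 (end of the 5-day hold period, which began when the written protest is filed on 24 September 2022) are 10 October 2022 and 29 October 2022 respectively; 11 October 2022 falls inside that range.
Step 3 — counting 67 days from 17 October 2022 (end of the 6-day response period, which began when the protest is served on the awardee on 11 October 2022) gives a deadline of 23 December 2022; 21 December 2022 is within that limit.
Step 4 — counting 74 days from 21 December 2022 (when the protest bond is posted) gives a deadline of 5 March 2023; 22 December 2022 is within that limit.
Step 5 — 10 and 31 days from 22 December 2022 (when the statement of grounds is filed) are 1 January 2023 and 22 January 2023 respectively; 2 January 2023 falls inside that range.
Step 6 — counting 10 days from 2 January 2023 (when the procurement file is requested) gives a deadline of 12 January 2023; 4 January 2023 is within that limit.
Step 7 — counting 60 days from 19 January 2023 (end of the 15-day response period, which began when supplemental grounds are filed on 4 January 2023) gives a deadline of 20 March 2023; 6 February 2023 is within that limit.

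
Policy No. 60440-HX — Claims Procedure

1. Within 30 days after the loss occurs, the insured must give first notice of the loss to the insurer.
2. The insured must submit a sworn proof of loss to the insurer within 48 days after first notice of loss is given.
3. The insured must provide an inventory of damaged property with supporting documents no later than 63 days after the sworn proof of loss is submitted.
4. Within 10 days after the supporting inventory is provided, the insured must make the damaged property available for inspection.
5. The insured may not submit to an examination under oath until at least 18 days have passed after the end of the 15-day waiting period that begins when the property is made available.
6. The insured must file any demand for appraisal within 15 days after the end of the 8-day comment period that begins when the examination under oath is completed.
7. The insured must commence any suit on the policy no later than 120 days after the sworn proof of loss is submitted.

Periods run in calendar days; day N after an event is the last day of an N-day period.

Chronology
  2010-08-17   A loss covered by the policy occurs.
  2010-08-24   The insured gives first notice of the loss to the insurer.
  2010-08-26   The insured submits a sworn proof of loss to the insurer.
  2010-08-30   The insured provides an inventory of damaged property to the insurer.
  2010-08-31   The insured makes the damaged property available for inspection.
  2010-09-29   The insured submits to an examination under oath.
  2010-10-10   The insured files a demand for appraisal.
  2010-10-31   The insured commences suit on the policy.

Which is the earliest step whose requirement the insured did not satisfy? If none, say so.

Step 5

Step 1 — counting 30 days from 2010-08-17 (when the loss occurs) gives a deadline of 2010-09-16; done 2010-08-24 — timely.
Step 2 — counting 48 days from 2010-08-24 (when first notice of loss is given) gives a deadline of 2010-10-11; completed 2010-08-26, before the deadline.
Step 3 — counting 63 days from 2010-08-26 (when the sworn proof of loss is submitted) gives a deadline of 2010-10-28; completed 2010-08-30, before the deadline.
Step 4 — counting 10 days from 2010-08-30 (when the supporting inventory is provided) gives a deadline of 2010-09-09; completed 2010-08-31, before the deadline.
Step 5 — must wait 18 days from 2010-09-15 (end of the 15-day waiting period, which began when the property is made available on 2010-08-31), so not before 2010-10-03; acted on 2010-09-29, 4 days prematurely.
That is the first point of non-compliance.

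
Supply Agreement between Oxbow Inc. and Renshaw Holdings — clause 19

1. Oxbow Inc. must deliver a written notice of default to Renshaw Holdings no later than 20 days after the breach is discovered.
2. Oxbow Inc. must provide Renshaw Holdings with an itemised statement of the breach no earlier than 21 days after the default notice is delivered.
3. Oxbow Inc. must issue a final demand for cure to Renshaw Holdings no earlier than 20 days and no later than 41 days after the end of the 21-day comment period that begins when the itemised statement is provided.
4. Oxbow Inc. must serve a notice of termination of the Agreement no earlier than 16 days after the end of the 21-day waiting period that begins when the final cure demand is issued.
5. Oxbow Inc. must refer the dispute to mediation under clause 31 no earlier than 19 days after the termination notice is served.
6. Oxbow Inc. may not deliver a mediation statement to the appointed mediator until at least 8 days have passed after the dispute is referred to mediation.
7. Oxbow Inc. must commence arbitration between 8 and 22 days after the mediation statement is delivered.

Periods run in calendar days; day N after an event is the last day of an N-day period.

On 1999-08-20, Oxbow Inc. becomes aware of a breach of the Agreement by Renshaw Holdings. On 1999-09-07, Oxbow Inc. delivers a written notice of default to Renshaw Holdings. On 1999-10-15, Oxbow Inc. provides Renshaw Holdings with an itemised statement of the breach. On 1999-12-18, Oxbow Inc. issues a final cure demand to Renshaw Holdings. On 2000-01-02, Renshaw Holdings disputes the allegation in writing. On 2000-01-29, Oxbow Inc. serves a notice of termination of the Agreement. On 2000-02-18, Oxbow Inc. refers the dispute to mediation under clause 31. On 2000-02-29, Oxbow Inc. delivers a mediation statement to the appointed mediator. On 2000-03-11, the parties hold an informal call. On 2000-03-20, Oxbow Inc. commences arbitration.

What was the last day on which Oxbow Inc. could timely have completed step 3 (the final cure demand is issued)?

The itemised statement is provided on 1999-10-15; the 21-day comment period therefore ends 1999-11-05, and step 3 runs from that date. The window is 20–41 days after 1999-11-05; it closes on 1999-12-16.

1999-12-16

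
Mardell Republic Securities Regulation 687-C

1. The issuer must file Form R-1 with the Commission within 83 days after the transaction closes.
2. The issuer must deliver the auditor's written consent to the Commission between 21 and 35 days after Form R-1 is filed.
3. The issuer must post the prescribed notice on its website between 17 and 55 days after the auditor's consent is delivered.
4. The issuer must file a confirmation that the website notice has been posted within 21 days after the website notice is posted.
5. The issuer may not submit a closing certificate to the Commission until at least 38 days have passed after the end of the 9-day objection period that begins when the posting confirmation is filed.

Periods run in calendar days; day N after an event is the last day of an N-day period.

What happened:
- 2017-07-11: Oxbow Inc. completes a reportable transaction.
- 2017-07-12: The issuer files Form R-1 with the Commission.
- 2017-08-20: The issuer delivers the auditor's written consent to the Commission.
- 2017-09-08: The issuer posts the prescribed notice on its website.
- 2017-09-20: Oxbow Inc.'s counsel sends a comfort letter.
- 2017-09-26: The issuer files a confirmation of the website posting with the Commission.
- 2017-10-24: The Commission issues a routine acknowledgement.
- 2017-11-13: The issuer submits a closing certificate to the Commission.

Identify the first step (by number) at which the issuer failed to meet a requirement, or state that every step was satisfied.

Step 1: 83 days after 2017-07-11 (when the transaction closes) is 2017-10-02; 2017-07-12 is within that limit.
Step 2: the window is 21–35 days after 2017-07-12 (when Form R-1 is filed), so 2017-08-02 through 2017-08-16; 2017-08-20 is 4 days past the end of the window.
No need to go further; step 2 was not satisfied.

Step 2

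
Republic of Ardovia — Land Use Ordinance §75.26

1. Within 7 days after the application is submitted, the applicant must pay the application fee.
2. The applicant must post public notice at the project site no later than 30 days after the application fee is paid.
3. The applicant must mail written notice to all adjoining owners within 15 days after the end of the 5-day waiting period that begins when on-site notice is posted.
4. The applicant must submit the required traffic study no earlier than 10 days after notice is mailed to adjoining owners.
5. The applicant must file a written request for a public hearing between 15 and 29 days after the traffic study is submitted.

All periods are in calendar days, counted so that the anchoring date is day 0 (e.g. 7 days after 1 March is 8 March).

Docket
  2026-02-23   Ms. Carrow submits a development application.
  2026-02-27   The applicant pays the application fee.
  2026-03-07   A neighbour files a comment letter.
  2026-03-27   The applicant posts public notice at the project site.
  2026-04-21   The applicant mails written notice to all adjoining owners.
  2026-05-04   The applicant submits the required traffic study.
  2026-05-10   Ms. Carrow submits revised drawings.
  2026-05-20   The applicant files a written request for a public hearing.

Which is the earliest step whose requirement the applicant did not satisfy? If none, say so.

Step 3

Step 1: 7 days after 2026-02-23 (when the application is submitted) is 2026-03-02; completed 2026-02-27, before the deadline.
Step 2: 30 days after 2026-02-27 (when the application fee is paid) is 2026-03-29; done 2026-03-27 — timely.
Step 3: 15 days after 2026-04-01 (end of the 5-day waiting period, which began when on-site notice is posted on 2026-03-27) is 2026-04-16; 2026-04-21 misses that deadline by 5 days.
No need to go further; step 3 was not satisfied.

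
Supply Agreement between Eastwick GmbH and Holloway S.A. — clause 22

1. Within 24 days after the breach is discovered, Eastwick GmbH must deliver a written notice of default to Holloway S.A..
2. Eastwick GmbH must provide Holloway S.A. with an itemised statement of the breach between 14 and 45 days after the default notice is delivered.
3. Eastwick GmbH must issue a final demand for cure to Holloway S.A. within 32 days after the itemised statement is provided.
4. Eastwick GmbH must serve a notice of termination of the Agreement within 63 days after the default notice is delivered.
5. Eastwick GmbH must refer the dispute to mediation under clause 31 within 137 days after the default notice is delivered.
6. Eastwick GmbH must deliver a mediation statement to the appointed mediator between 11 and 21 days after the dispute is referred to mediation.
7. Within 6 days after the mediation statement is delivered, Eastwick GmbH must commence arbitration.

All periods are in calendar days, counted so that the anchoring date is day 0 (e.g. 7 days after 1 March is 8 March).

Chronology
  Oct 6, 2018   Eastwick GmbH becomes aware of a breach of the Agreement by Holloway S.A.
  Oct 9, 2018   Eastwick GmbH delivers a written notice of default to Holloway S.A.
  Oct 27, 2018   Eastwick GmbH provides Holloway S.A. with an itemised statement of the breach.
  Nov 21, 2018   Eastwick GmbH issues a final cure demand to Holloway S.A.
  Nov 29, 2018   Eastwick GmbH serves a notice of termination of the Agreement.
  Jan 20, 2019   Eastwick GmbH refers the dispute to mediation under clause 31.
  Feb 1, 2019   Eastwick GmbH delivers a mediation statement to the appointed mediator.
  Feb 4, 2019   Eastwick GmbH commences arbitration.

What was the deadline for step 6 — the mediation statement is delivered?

Step 6 runs from Jan 20, 2019, when the dispute is referred to mediation. The window is 11–21 days after Jan 20, 2019; it closes on Feb 10, 2019.

Feb 10, 2019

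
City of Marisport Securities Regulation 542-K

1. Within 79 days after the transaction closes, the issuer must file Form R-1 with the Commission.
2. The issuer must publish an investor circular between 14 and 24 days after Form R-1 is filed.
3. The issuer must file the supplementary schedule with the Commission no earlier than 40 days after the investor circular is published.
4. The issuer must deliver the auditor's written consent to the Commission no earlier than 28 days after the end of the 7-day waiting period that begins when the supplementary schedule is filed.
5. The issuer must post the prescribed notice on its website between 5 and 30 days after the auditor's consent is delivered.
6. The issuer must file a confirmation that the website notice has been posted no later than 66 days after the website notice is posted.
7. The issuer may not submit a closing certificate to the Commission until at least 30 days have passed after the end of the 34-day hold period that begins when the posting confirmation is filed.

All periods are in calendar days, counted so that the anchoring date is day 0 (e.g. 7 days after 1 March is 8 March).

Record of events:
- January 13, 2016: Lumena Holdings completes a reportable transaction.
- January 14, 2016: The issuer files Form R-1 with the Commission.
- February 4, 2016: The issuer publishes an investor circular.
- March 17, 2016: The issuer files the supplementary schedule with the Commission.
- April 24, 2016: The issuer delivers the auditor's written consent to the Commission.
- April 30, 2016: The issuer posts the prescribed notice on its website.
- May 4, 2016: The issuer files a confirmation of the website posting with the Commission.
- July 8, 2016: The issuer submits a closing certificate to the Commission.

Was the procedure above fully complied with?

Yes

Step 1 — counting 79 days from January 13, 2016 (when the transaction closes) gives a deadline of April 1, 2016; January 14, 2016 is within that limit.
Step 2 — 14 and 24 days from January 14, 2016 (when Form R-1 is filed) are January 28, 2016 and February 7, 2016 respectively; done February 4, 2016 — within the window.
Step 3 — must wait 40 days from February 4, 2016 (when the investor circular is published), so not before March 15, 2016; done March 17, 2016 — permitted.
Step 4 — must wait 28 days from March 24, 2016 (end of the 7-day waiting period, which began when the supplementary schedule is filed on March 17, 2016), so not before April 21, 2016; done April 24, 2016 — permitted.
Step 5 — 5 and 30 days from April 24, 2016 (when the auditor's consent is delivered) are April 29, 2016 and May 24, 2016 respectively; done April 30, 2016 — within the window.
Step 6 — counting 66 days from April 30, 2016 (when the website notice is posted) gives a deadline of July 5, 2016; completed May 4, 2016, before the deadline.
Step 7 — must wait 30 days from June 7, 2016 (end of the 34-day hold period, which began when the posting confirmation is filed on May 4, 2016), so not before July 7, 2016; July 8, 2016 is on or after that date.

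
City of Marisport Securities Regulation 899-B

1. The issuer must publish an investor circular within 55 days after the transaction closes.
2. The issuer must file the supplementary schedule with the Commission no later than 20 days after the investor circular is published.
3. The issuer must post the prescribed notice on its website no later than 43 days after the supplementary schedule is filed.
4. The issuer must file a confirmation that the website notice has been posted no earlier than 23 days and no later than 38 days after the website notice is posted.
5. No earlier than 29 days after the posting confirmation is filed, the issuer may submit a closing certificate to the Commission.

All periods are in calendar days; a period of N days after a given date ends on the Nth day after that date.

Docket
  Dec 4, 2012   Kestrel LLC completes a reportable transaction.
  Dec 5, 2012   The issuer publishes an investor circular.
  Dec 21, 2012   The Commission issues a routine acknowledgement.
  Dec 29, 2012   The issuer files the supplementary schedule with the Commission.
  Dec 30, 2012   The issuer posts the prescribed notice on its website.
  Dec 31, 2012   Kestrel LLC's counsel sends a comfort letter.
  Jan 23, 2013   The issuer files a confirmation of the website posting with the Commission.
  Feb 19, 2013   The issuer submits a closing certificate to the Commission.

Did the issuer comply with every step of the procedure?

Step 1 — counting 55 days from Dec 4, 2012 (when the transaction closes) gives a deadline of Jan 28, 2013; done Dec 5, 2012 — timely.
Step 2 — counting 20 days from Dec 5, 2012 (when the investor circular is published) gives a deadline of Dec 25, 2012; Dec 29, 2012 misses that deadline by 4 days.
The procedure was therefore not followed at step 2.

No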